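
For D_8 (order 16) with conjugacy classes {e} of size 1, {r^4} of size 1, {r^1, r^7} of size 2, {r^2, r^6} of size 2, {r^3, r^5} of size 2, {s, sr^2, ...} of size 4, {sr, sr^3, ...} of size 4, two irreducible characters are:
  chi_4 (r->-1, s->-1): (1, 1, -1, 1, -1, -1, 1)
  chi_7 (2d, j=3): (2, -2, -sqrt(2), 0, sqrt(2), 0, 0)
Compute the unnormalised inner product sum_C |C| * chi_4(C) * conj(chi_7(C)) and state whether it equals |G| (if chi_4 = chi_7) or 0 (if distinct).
Sum = 0; so <chi_4, chi_7> = 0 (distinct irreducibles are orthogonal).

Compute term by term over conjugacy classes (|C| * chi_4(C) * conj(chi_7(C))):
  1*(1)*conj(2) + 1*(1)*conj(-2) + 2*(-1)*conj(-sqrt(2)) + 2*(1)*conj(0) + 2*(-1)*conj(sqrt(2)) + 4*(-1)*conj(0) + 4*(1)*conj(0)
  = (2) + (-2) + (2*sqrt(2)) + (0) + (-2*sqrt(2)) + (0) + (0)
  = 0.
Dividing by |G| = 16 gives 0/16 = 0, matching the row-orthogonality relation <chi_4, chi_7> = [chi_4 = chi_7].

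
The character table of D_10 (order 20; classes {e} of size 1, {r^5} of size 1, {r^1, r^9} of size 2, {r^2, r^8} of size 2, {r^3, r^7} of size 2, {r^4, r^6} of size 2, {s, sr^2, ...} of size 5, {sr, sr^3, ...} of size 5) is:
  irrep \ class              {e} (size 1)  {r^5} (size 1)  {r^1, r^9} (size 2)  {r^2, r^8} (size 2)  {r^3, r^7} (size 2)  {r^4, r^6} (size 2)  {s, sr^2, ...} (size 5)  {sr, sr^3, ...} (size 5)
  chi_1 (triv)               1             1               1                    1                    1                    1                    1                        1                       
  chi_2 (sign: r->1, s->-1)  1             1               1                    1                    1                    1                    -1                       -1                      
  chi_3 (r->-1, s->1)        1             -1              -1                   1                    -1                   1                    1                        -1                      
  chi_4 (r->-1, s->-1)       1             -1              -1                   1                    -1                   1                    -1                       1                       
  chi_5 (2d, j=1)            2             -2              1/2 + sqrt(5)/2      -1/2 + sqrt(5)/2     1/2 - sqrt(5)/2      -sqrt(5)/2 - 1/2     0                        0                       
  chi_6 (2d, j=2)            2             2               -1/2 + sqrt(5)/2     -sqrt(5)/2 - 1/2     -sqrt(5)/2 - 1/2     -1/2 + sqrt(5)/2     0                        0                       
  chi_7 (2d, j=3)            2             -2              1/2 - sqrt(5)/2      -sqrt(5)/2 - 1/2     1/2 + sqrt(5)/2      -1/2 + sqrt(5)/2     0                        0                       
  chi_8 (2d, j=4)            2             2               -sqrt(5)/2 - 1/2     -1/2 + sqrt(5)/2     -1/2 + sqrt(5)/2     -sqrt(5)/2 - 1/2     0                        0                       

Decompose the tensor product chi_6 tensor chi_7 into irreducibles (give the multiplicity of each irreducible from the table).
chi_6 tensor chi_7 = chi_3 + chi_4 + chi_5 (all other irreducibles have multiplicity 0).

Argument: The character of a tensor product is the pointwise product (chi_6 * chi_7)(C) = chi_6(C) * chi_7(C):
  {e}: (2)*(2), {r^5}: (2)*(-2), {r^1, r^9}: (-1/2 + sqrt(5)/2)*(1/2 - sqrt(5)/2), {r^2, r^8}: (-sqrt(5)/2 - 1/2)*(-sqrt(5)/2 - 1/2), {r^3, r^7}: (-sqrt(5)/2 - 1/2)*(1/2 + sqrt(5)/2), {r^4, r^6}: (-1/2 + sqrt(5)/2)*(-1/2 + sqrt(5)/2), {s, sr^2, ...}: (0)*(0), {sr, sr^3, ...}: (0)*(0)
so (chi_6 * chi_7) takes values
  {e} -> 4, {r^5} -> -4, {r^1, r^9} -> -3/2 + sqrt(5)/2, {r^2, r^8} -> sqrt(5)/2 + 3/2, {r^3, r^7} -> -3/2 - sqrt(5)/2, {r^4, r^6} -> 3/2 - sqrt(5)/2, {s, sr^2, ...} -> 0, {sr, sr^3, ...} -> 0.
Now take the inner product of this character with each irreducible chi from the table, <chi_6*chi_7, chi> = (1/20) sum_C |C| (chi_6*chi_7)(C) conj(chi(C)):
  <chi_6*chi_7, chi_1> = (1/20)[1*(4)*conj(1) + 1*(-4)*conj(1) + 2*(-3/2 + sqrt(5)/2)*conj(1) + 2*(sqrt(5)/2 + 3/2)*conj(1) + 2*(-3/2 - sqrt(5)/2)*conj(1) + 2*(3/2 - sqrt(5)/2)*conj(1) + 5*(0)*conj(1) + 5*(0)*conj(1)]
      = (1/20)[(4) + (-4) + (-3 + sqrt(5)) + (sqrt(5) + 3) + (-3 - sqrt(5)) + (3 - sqrt(5)) + (0) + (0)] = 0/20 = 0
  <chi_6*chi_7, chi_2> = (1/20)[1*(4)*conj(1) + 1*(-4)*conj(1) + 2*(-3/2 + sqrt(5)/2)*conj(1) + 2*(sqrt(5)/2 + 3/2)*conj(1) + 2*(-3/2 - sqrt(5)/2)*conj(1) + 2*(3/2 - sqrt(5)/2)*conj(1) + 5*(0)*conj(-1) + 5*(0)*conj(-1)]
      = (1/20)[(4) + (-4) + (-3 + sqrt(5)) + (sqrt(5) + 3) + (-3 - sqrt(5)) + (3 - sqrt(5)) + (0) + (0)] = 0/20 = 0
  <chi_6*chi_7, chi_3> = (1/20)[1*(4)*conj(1) + 1*(-4)*conj(-1) + 2*(-3/2 + sqrt(5)/2)*conj(-1) + 2*(sqrt(5)/2 + 3/2)*conj(1) + 2*(-3/2 - sqrt(5)/2)*conj(-1) + 2*(3/2 - sqrt(5)/2)*conj(1) + 5*(0)*conj(1) + 5*(0)*conj(-1)]
      = (1/20)[(4) + (4) + (3 - sqrt(5)) + (sqrt(5) + 3) + (sqrt(5) + 3) + (3 - sqrt(5)) + (0) + (0)] = 20/20 = 1
  <chi_6*chi_7, chi_4> = (1/20)[1*(4)*conj(1) + 1*(-4)*conj(-1) + 2*(-3/2 + sqrt(5)/2)*conj(-1) + 2*(sqrt(5)/2 + 3/2)*conj(1) + 2*(-3/2 - sqrt(5)/2)*conj(-1) + 2*(3/2 - sqrt(5)/2)*conj(1) + 5*(0)*conj(-1) + 5*(0)*conj(1)]
      = (1/20)[(4) + (4) + (3 - sqrt(5)) + (sqrt(5) + 3) + (sqrt(5) + 3) + (3 - sqrt(5)) + (0) + (0)] = 20/20 = 1
  <chi_6*chi_7, chi_5> = (1/20)[1*(4)*conj(2) + 1*(-4)*conj(-2) + 2*(-3/2 + sqrt(5)/2)*conj(1/2 + sqrt(5)/2) + 2*(sqrt(5)/2 + 3/2)*conj(-1/2 + sqrt(5)/2) + 2*(-3/2 - sqrt(5)/2)*conj(1/2 - sqrt(5)/2) + 2*(3/2 - sqrt(5)/2)*conj(-sqrt(5)/2 - 1/2) + 5*(0)*conj(0) + 5*(0)*conj(0)]
      = (1/20)[(8) + (8) + (1 - sqrt(5)) + (1 + sqrt(5)) + (1 + sqrt(5)) + (1 - sqrt(5)) + (0) + (0)] = 20/20 = 1
  <chi_6*chi_7, chi_6> = (1/20)[1*(4)*conj(2) + 1*(-4)*conj(2) + 2*(-3/2 + sqrt(5)/2)*conj(-1/2 + sqrt(5)/2) + 2*(sqrt(5)/2 + 3/2)*conj(-sqrt(5)/2 - 1/2) + 2*(-3/2 - sqrt(5)/2)*conj(-sqrt(5)/2 - 1/2) + 2*(3/2 - sqrt(5)/2)*conj(-1/2 + sqrt(5)/2) + 5*(0)*conj(0) + 5*(0)*conj(0)]
      = (1/20)[(8) + (-8) + (4 - 2*sqrt(5)) + (-2*sqrt(5) - 4) + (4 + 2*sqrt(5)) + (-4 + 2*sqrt(5)) + (0) + (0)] = 0/20 = 0
  <chi_6*chi_7, chi_7> = (1/20)[1*(4)*conj(2) + 1*(-4)*conj(-2) + 2*(-3/2 + sqrt(5)/2)*conj(1/2 - sqrt(5)/2) + 2*(sqrt(5)/2 + 3/2)*conj(-sqrt(5)/2 - 1/2) + 2*(-3/2 - sqrt(5)/2)*conj(1/2 + sqrt(5)/2) + 2*(3/2 - sqrt(5)/2)*conj(-1/2 + sqrt(5)/2) + 5*(0)*conj(0) + 5*(0)*conj(0)]
      = (1/20)[(8) + (8) + (-4 + 2*sqrt(5)) + (-2*sqrt(5) - 4) + (-2*sqrt(5) - 4) + (-4 + 2*sqrt(5)) + (0) + (0)] = 0/20 = 0
  <chi_6*chi_7, chi_8> = (1/20)[1*(4)*conj(2) + 1*(-4)*conj(2) + 2*(-3/2 + sqrt(5)/2)*conj(-sqrt(5)/2 - 1/2) + 2*(sqrt(5)/2 + 3/2)*conj(-1/2 + sqrt(5)/2) + 2*(-3/2 - sqrt(5)/2)*conj(-1/2 + sqrt(5)/2) + 2*(3/2 - sqrt(5)/2)*conj(-sqrt(5)/2 - 1/2) + 5*(0)*conj(0) + 5*(0)*conj(0)]
      = (1/20)[(8) + (-8) + (-1 + sqrt(5)) + (1 + sqrt(5)) + (-sqrt(5) - 1) + (1 - sqrt(5)) + (0) + (0)] = 0/20 = 0
Hence the multiplicities are chi_3: 1, chi_4: 1, chi_5: 1. Dimension check: dim(chi_6)*dim(chi_7) = 2*2 = 4 and sum (mult * dim) = 1*1 + 1*1 + 1*2 = 4.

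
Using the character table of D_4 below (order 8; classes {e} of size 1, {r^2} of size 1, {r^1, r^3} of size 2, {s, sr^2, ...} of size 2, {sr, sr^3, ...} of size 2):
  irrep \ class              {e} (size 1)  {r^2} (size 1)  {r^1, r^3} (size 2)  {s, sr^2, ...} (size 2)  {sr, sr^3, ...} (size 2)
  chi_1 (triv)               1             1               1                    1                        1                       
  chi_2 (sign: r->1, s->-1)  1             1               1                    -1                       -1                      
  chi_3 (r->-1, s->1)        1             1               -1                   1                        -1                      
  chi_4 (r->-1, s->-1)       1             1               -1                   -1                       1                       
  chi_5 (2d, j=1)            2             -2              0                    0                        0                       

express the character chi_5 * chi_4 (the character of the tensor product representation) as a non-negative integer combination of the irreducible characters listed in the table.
chi_5 tensor chi_4 = chi_5 (all other irreducibles have multiplicity 0).

Explanation: The character of a tensor product is the pointwise product (chi_5 * chi_4)(C) = chi_5(C) * chi_4(C):
  {e}: (2)*(1), {r^2}: (-2)*(1), {r^1, r^3}: (0)*(-1), {s, sr^2, ...}: (0)*(-1), {sr, sr^3, ...}: (0)*(1)
so (chi_5 * chi_4) takes values
  {e} -> 2, {r^2} -> -2, {r^1, r^3} -> 0, {s, sr^2, ...} -> 0, {sr, sr^3, ...} -> 0.
Now take the inner product of this character with each irreducible chi from the table, <chi_5*chi_4, chi> = (1/8) sum_C |C| (chi_5*chi_4)(C) conj(chi(C)):
  <chi_5*chi_4, chi_1> = (1/8)[1*(2)*conj(1) + 1*(-2)*conj(1) + 2*(0)*conj(1) + 2*(0)*conj(1) + 2*(0)*conj(1)]
      = (1/8)[(2) + (-2) + (0) + (0) + (0)] = 0/8 = 0
  <chi_5*chi_4, chi_2> = (1/8)[1*(2)*conj(1) + 1*(-2)*conj(1) + 2*(0)*conj(1) + 2*(0)*conj(-1) + 2*(0)*conj(-1)]
      = (1/8)[(2) + (-2) + (0) + (0) + (0)] = 0/8 = 0
  <chi_5*chi_4, chi_3> = (1/8)[1*(2)*conj(1) + 1*(-2)*conj(1) + 2*(0)*conj(-1) + 2*(0)*conj(1) + 2*(0)*conj(-1)]
      = (1/8)[(2) + (-2) + (0) + (0) + (0)] = 0/8 = 0
  <chi_5*chi_4, chi_4> = (1/8)[1*(2)*conj(1) + 1*(-2)*conj(1) + 2*(0)*conj(-1) + 2*(0)*conj(-1) + 2*(0)*conj(1)]
      = (1/8)[(2) + (-2) + (0) + (0) + (0)] = 0/8 = 0
  <chi_5*chi_4, chi_5> = (1/8)[1*(2)*conj(2) + 1*(-2)*conj(-2) + 2*(0)*conj(0) + 2*(0)*conj(0) + 2*(0)*conj(0)]
      = (1/8)[(4) + (4) + (0) + (0) + (0)] = 8/8 = 1
Hence the multiplicities are chi_5: 1. Dimension check: dim(chi_5)*dim(chi_4) = 2*1 = 2 and sum (mult * dim) = 1*2 = 2.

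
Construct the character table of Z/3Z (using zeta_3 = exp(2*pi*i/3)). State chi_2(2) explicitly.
Character table of Z/3Z (irreps indexed chi_0,...,chi_2 with chi_k(m) = zeta_3^(k*m), zeta_3 = exp(2*pi*i/3)):
  irrep \ class  {0} (size 1)  {1} (size 1)    {2} (size 1)  
  chi_0          1             1               1             
  chi_1          1             exp(2*I*pi/3)   exp(-2*I*pi/3)
  chi_2          1             exp(-2*I*pi/3)  exp(2*I*pi/3) 

Spot check: chi_2(2) = zeta_3^(2*2) = zeta_3^4 = exp(2*I*pi/3).

Proof sketch: Z/3Z is abelian, so all 3 irreducible complex representations are 1-dimensional. They are given by chi_k(m) = zeta_3^(k*m) for k = 0,...,2. Row orthogonality: sum_m chi_k(m) conj(chi_l(m)) = 3 * [k = l].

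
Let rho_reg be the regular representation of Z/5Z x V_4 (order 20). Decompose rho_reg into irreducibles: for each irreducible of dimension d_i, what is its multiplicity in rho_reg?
Each irreducible V_i of dimension d_i appears with multiplicity d_i, i.e. rho_reg = (direct sum over all irreducibles V_i) d_i V_i. The irreducible dimensions for Z/5Z x V_4 are 1, 1, 1, 1, 1, 1, 1, 1, 1, 1, 1, 1, 1, 1, 1, 1, 1, 1, 1, 1: 20 irreducibles of dimension 1, each with multiplicity 1. Total dimension 20*1*1 = 20 = |G|.

Argument: General theorem: in the regular representation of a finite group G, each irreducible appears with multiplicity equal to its dimension. Check: dim(rho_reg) = sum d_i^2 = 1 + 1 + 1 + 1 + 1 + 1 + 1 + 1 + 1 + 1 + 1 + 1 + 1 + 1 + 1 + 1 + 1 + 1 + 1 + 1 = 20 = |G|.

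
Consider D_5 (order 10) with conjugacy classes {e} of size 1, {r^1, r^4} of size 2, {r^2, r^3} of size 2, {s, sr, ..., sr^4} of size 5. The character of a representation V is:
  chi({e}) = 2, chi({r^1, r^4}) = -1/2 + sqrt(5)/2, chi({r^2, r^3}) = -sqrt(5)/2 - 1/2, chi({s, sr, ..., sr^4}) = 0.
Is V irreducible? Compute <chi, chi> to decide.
Irreducible: <chi, chi> = 1.

Explanation: <chi, chi> = (1/|G|) sum_C |C| * |chi(C)|^2 = (1/10)[1*|2|^2 + 2*|-1/2 + sqrt(5)/2|^2 + 2*|-sqrt(5)/2 - 1/2|^2 + 5*|0|^2]
  = (1/10)[(4) + (3 - sqrt(5)) + (sqrt(5) + 3) + (0)] = 10/10 = 1.
A character is irreducible iff <chi, chi> = 1, so this representation is irreducible.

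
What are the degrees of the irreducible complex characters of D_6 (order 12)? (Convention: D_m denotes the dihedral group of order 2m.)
Dimensions: 1, 1, 1, 1, 2, 2

Details: There are 6 irreducibles (= number of conjugacy classes). Their dimensions d_i satisfy sum d_i^2 = |G| = 12: 1 + 1 + 1 + 1 + 4 + 4 = 12.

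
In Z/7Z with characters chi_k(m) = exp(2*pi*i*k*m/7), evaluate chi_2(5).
chi_2(5) = zeta_7^10 = exp(6*I*pi/7)

Justification: chi_2(5) = zeta_7^(2*5) = zeta_7^10. Since zeta_7^7 = 1, this equals zeta_7^3 = exp(2*pi*i*3/7) = exp(6*I*pi/7).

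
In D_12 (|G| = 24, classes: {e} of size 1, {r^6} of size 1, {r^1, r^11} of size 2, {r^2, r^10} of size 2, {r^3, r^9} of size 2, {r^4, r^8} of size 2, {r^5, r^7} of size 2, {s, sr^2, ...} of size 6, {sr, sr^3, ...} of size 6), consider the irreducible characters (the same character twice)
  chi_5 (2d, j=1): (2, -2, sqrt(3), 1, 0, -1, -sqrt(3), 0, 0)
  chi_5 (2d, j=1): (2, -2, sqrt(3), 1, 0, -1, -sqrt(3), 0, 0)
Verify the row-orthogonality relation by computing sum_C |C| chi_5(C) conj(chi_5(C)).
Sum = 24 = |G| = 24; so <chi_5, chi_5> = 1 (norm-1 confirms irreducibility).

Proof sketch: Compute term by term over conjugacy classes (|C| * chi_5(C) * conj(chi_5(C))):
  1*(2)*conj(2) + 1*(-2)*conj(-2) + 2*(sqrt(3))*conj(sqrt(3)) + 2*(1)*conj(1) + 2*(0)*conj(0) + 2*(-1)*conj(-1) + 2*(-sqrt(3))*conj(-sqrt(3)) + 6*(0)*conj(0) + 6*(0)*conj(0)
  = (4) + (4) + (6) + (2) + (0) + (2) + (6) + (0) + (0)
  = 24.
Dividing by |G| = 24 gives 24/24 = 1, matching the row-orthogonality relation <chi_5, chi_5> = [chi_5 = chi_5].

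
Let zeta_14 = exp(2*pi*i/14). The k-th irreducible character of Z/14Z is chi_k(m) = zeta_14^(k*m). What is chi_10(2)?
chi_10(2) = zeta_14^20 = exp(6*I*pi/7)

Argument: chi_10(2) = zeta_14^(10*2) = zeta_14^20. Since zeta_14^14 = 1, this equals zeta_14^6 = exp(2*pi*i*6/14) = exp(6*I*pi/7).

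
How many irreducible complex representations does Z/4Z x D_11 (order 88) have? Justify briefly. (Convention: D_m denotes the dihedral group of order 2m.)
28

Derivation: The number of irreducible complex representations of a finite group equals its number of conjugacy classes. For a direct product, #classes(G x H) = #classes(G) * #classes(H). Z/4Z has 4 classes (abelian), D_11 has 7 classes, so 4 * 7 = 28, so Z/4Z x D_11 (order 88) has exactly 28 irreducible complex representations.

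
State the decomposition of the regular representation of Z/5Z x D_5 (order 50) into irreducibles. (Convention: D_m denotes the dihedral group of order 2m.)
Each irreducible V_i of dimension d_i appears with multiplicity d_i, i.e. rho_reg = (direct sum over all irreducibles V_i) d_i V_i. The irreducible dimensions for Z/5Z x D_5 are 1, 1, 1, 1, 1, 1, 1, 1, 1, 1, 2, 2, 2, 2, 2, 2, 2, 2, 2, 2: 10 irreducibles of dimension 1, each with multiplicity 1; 10 irreducibles of dimension 2, each with multiplicity 2. Total dimension 10*1*1 + 10*2*2 = 50 = |G|.

Working: General theorem: in the regular representation of a finite group G, each irreducible appears with multiplicity equal to its dimension. Check: dim(rho_reg) = sum d_i^2 = 1 + 1 + 1 + 1 + 1 + 1 + 1 + 1 + 1 + 1 + 4 + 4 + 4 + 4 + 4 + 4 + 4 + 4 + 4 + 4 = 50 = |G|.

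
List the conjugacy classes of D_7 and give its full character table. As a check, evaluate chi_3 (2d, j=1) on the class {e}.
Conjugacy classes: {e} of size 1, {r^1, r^6} of size 2, {r^2, r^5} of size 2, {r^3, r^4} of size 2, {s, sr, ..., sr^6} of size 7.
Character table:
  irrep \ class              {e} (size 1)  {r^1, r^6} (size 2)  {r^2, r^5} (size 2)  {r^3, r^4} (size 2)  {s, sr, ..., sr^6} (size 7)
  chi_1 (triv)               1             1                    1                    1                    1                          
  chi_2 (sign: r->1, s->-1)  1             1                    1                    1                    -1                         
  chi_3 (2d, j=1)            2             2*cos(2*pi/7)        -2*cos(3*pi/7)       -2*cos(pi/7)         0                          
  chi_4 (2d, j=2)            2             -2*cos(3*pi/7)       -2*cos(pi/7)         2*cos(2*pi/7)        0                          
  chi_5 (2d, j=3)            2             -2*cos(pi/7)         2*cos(2*pi/7)        -2*cos(3*pi/7)       0                          

Spot check: chi_3 (2d, j=1) on {e} = 2.

Reasoning: D_7 has order 2*7 = 14 with 5 conjugacy classes, hence 5 irreducibles. Sum of squared dims 1 + 1 + 4 + 4 + 4 = 14 = |G|. Linear characters come from the abelianisation; the 2-dimensional irreps have character r^k -> 2*cos(2*pi*j*k/7), reflections -> 0.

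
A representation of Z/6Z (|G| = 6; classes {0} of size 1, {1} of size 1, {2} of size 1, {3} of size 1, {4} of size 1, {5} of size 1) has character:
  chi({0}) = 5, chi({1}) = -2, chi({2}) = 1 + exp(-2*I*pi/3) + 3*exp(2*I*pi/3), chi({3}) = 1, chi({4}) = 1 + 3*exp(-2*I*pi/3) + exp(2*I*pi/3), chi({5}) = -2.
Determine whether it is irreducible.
Not irreducible (reducible): <chi, chi> = 7 > 1.

Argument: <chi, chi> = (1/|G|) sum_C |C| * |chi(C)|^2 = (1/6)[1*|5|^2 + 1*|-2|^2 + 1*|1 + exp(-2*I*pi/3) + 3*exp(2*I*pi/3)|^2 + 1*|1|^2 + 1*|1 + 3*exp(-2*I*pi/3) + exp(2*I*pi/3)|^2 + 1*|-2|^2]
  = (1/6)[(25) + (4) + (4) + (1) + (4) + (4)] = 42/6 = 7.
(Exp terms are combined using exp(i*s)*conj(exp(i*t)) = exp(i*(s-t)), and sums of them are collapsed using the identity that for every m > 1 the m distinct m-th roots of unity sum to 0, e.g. 1 + exp(2*I*pi/3) + exp(-2*I*pi/3) = 0.)
A character is irreducible iff <chi, chi> = 1, so this representation is reducible.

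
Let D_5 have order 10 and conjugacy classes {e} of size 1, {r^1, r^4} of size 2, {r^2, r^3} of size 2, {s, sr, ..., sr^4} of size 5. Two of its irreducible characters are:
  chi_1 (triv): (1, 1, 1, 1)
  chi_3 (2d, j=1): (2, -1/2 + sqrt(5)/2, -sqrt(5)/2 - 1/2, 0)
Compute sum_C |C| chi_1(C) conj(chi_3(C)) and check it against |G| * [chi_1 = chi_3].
Sum = 0; so <chi_1, chi_3> = 0 (distinct irreducibles are orthogonal).

Details: Compute term by term over conjugacy classes (|C| * chi_1(C) * conj(chi_3(C))):
  1*(1)*conj(2) + 2*(1)*conj(-1/2 + sqrt(5)/2) + 2*(1)*conj(-sqrt(5)/2 - 1/2) + 5*(1)*conj(0)
  = (2) + (-1 + sqrt(5)) + (-sqrt(5) - 1) + (0)
  = 0.
Dividing by |G| = 10 gives 0/10 = 0, matching the row-orthogonality relation <chi_1, chi_3> = [chi_1 = chi_3].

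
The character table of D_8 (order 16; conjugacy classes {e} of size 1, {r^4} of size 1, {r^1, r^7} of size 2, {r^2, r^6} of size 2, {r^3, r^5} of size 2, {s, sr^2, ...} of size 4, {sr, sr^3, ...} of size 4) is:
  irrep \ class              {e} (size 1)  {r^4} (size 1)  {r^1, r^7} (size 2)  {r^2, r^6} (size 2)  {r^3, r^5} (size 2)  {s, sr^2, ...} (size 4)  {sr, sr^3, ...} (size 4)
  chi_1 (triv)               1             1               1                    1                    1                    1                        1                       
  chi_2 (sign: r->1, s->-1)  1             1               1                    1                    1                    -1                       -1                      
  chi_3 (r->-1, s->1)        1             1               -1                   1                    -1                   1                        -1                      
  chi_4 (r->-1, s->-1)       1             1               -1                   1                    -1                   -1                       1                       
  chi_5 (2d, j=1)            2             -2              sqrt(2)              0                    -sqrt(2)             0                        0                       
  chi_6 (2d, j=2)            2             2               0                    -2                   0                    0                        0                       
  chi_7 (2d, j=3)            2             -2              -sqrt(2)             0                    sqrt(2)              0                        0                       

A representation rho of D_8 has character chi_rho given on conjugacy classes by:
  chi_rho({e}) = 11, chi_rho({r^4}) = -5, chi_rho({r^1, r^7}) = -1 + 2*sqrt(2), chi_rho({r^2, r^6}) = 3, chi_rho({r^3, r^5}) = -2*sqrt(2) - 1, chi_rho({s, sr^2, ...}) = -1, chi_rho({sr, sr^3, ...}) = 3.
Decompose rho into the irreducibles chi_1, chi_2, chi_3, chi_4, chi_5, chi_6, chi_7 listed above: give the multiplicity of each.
Multiplicities: chi_1: 1, chi_2: 0, chi_3: 0, chi_4: 2, chi_5: 3, chi_6: 0, chi_7: 1.

Use <chi_rho, chi> = (1/|G|) sum_C |C| * chi_rho(C) * conj(chi(C)) with |G| = 16 for each irreducible chi in the table:
  <chi_rho, chi_1> = (1/16)[1*(11)*conj(1) + 1*(-5)*conj(1) + 2*(-1 + 2*sqrt(2))*conj(1) + 2*(3)*conj(1) + 2*(-2*sqrt(2) - 1)*conj(1) + 4*(-1)*conj(1) + 4*(3)*conj(1)]
      = (1/16)[(11) + (-5) + (-2 + 4*sqrt(2)) + (6) + (-4*sqrt(2) - 2) + (-4) + (12)] = 16/16 = 1
  <chi_rho, chi_2> = (1/16)[1*(11)*conj(1) + 1*(-5)*conj(1) + 2*(-1 + 2*sqrt(2))*conj(1) + 2*(3)*conj(1) + 2*(-2*sqrt(2) - 1)*conj(1) + 4*(-1)*conj(-1) + 4*(3)*conj(-1)]
      = (1/16)[(11) + (-5) + (-2 + 4*sqrt(2)) + (6) + (-4*sqrt(2) - 2) + (4) + (-12)] = 0/16 = 0
  <chi_rho, chi_3> = (1/16)[1*(11)*conj(1) + 1*(-5)*conj(1) + 2*(-1 + 2*sqrt(2))*conj(-1) + 2*(3)*conj(1) + 2*(-2*sqrt(2) - 1)*conj(-1) + 4*(-1)*conj(1) + 4*(3)*conj(-1)]
      = (1/16)[(11) + (-5) + (2 - 4*sqrt(2)) + (6) + (2 + 4*sqrt(2)) + (-4) + (-12)] = 0/16 = 0
  <chi_rho, chi_4> = (1/16)[1*(11)*conj(1) + 1*(-5)*conj(1) + 2*(-1 + 2*sqrt(2))*conj(-1) + 2*(3)*conj(1) + 2*(-2*sqrt(2) - 1)*conj(-1) + 4*(-1)*conj(-1) + 4*(3)*conj(1)]
      = (1/16)[(11) + (-5) + (2 - 4*sqrt(2)) + (6) + (2 + 4*sqrt(2)) + (4) + (12)] = 32/16 = 2
  <chi_rho, chi_5> = (1/16)[1*(11)*conj(2) + 1*(-5)*conj(-2) + 2*(-1 + 2*sqrt(2))*conj(sqrt(2)) + 2*(3)*conj(0) + 2*(-2*sqrt(2) - 1)*conj(-sqrt(2)) + 4*(-1)*conj(0) + 4*(3)*conj(0)]
      = (1/16)[(22) + (10) + (8 - 2*sqrt(2)) + (0) + (2*sqrt(2) + 8) + (0) + (0)] = 48/16 = 3
  <chi_rho, chi_6> = (1/16)[1*(11)*conj(2) + 1*(-5)*conj(2) + 2*(-1 + 2*sqrt(2))*conj(0) + 2*(3)*conj(-2) + 2*(-2*sqrt(2) - 1)*conj(0) + 4*(-1)*conj(0) + 4*(3)*conj(0)]
      = (1/16)[(22) + (-10) + (0) + (-12) + (0) + (0) + (0)] = 0/16 = 0
  <chi_rho, chi_7> = (1/16)[1*(11)*conj(2) + 1*(-5)*conj(-2) + 2*(-1 + 2*sqrt(2))*conj(-sqrt(2)) + 2*(3)*conj(0) + 2*(-2*sqrt(2) - 1)*conj(sqrt(2)) + 4*(-1)*conj(0) + 4*(3)*conj(0)]
      = (1/16)[(22) + (10) + (-8 + 2*sqrt(2)) + (0) + (-8 - 2*sqrt(2)) + (0) + (0)] = 16/16 = 1
Dimension check: dim(rho) = sum (mult * dim) = 1*1 + 0*1 + 0*1 + 2*1 + 3*2 + 0*2 + 1*2 = 11 = chi_rho(e) = 11.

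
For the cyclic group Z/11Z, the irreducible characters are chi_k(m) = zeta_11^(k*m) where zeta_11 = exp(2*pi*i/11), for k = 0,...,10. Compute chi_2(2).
chi_2(2) = zeta_11^4 = exp(8*I*pi/11)

Why: chi_2(2) = zeta_11^(2*2) = zeta_11^4. Since zeta_11^11 = 1, this equals zeta_11^4 = exp(2*pi*i*4/11) = exp(8*I*pi/11).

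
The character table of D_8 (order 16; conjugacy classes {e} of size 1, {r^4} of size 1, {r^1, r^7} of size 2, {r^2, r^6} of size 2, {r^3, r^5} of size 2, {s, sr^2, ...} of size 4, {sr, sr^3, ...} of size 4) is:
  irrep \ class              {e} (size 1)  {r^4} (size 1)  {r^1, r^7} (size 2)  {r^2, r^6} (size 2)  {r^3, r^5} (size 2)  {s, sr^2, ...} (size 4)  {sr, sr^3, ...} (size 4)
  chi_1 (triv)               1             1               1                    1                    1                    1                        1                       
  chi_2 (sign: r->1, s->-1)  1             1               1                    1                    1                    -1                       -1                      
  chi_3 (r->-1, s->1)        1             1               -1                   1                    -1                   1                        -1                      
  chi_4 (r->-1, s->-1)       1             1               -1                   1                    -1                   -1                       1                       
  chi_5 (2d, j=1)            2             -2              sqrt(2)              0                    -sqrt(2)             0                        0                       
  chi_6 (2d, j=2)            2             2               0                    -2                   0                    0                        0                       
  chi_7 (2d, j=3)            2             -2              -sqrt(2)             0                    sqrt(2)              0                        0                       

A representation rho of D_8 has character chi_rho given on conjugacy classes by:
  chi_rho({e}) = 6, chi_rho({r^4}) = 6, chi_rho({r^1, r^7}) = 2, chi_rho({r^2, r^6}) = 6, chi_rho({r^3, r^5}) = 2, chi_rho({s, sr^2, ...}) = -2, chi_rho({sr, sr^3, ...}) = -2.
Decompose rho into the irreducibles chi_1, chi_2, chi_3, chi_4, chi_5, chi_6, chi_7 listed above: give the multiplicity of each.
Multiplicities: chi_1: 1, chi_2: 3, chi_3: 1, chi_4: 1, chi_5: 0, chi_6: 0, chi_7: 0.

Details: Use <chi_rho, chi> = (1/|G|) sum_C |C| * chi_rho(C) * conj(chi(C)) with |G| = 16 for each irreducible chi in the table:
  <chi_rho, chi_1> = (1/16)[1*(6)*conj(1) + 1*(6)*conj(1) + 2*(2)*conj(1) + 2*(6)*conj(1) + 2*(2)*conj(1) + 4*(-2)*conj(1) + 4*(-2)*conj(1)]
      = (1/16)[(6) + (6) + (4) + (12) + (4) + (-8) + (-8)] = 16/16 = 1
  <chi_rho, chi_2> = (1/16)[1*(6)*conj(1) + 1*(6)*conj(1) + 2*(2)*conj(1) + 2*(6)*conj(1) + 2*(2)*conj(1) + 4*(-2)*conj(-1) + 4*(-2)*conj(-1)]
      = (1/16)[(6) + (6) + (4) + (12) + (4) + (8) + (8)] = 48/16 = 3
  <chi_rho, chi_3> = (1/16)[1*(6)*conj(1) + 1*(6)*conj(1) + 2*(2)*conj(-1) + 2*(6)*conj(1) + 2*(2)*conj(-1) + 4*(-2)*conj(1) + 4*(-2)*conj(-1)]
      = (1/16)[(6) + (6) + (-4) + (12) + (-4) + (-8) + (8)] = 16/16 = 1
  <chi_rho, chi_4> = (1/16)[1*(6)*conj(1) + 1*(6)*conj(1) + 2*(2)*conj(-1) + 2*(6)*conj(1) + 2*(2)*conj(-1) + 4*(-2)*conj(-1) + 4*(-2)*conj(1)]
      = (1/16)[(6) + (6) + (-4) + (12) + (-4) + (8) + (-8)] = 16/16 = 1
  <chi_rho, chi_5> = (1/16)[1*(6)*conj(2) + 1*(6)*conj(-2) + 2*(2)*conj(sqrt(2)) + 2*(6)*conj(0) + 2*(2)*conj(-sqrt(2)) + 4*(-2)*conj(0) + 4*(-2)*conj(0)]
      = (1/16)[(12) + (-12) + (4*sqrt(2)) + (0) + (-4*sqrt(2)) + (0) + (0)] = 0/16 = 0
  <chi_rho, chi_6> = (1/16)[1*(6)*conj(2) + 1*(6)*conj(2) + 2*(2)*conj(0) + 2*(6)*conj(-2) + 2*(2)*conj(0) + 4*(-2)*conj(0) + 4*(-2)*conj(0)]
      = (1/16)[(12) + (12) + (0) + (-24) + (0) + (0) + (0)] = 0/16 = 0
  <chi_rho, chi_7> = (1/16)[1*(6)*conj(2) + 1*(6)*conj(-2) + 2*(2)*conj(-sqrt(2)) + 2*(6)*conj(0) + 2*(2)*conj(sqrt(2)) + 4*(-2)*conj(0) + 4*(-2)*conj(0)]
      = (1/16)[(12) + (-12) + (-4*sqrt(2)) + (0) + (4*sqrt(2)) + (0) + (0)] = 0/16 = 0
Dimension check: dim(rho) = sum (mult * dim) = 1*1 + 3*1 + 1*1 + 1*1 + 0*2 + 0*2 + 0*2 = 6 = chi_rho(e) = 6.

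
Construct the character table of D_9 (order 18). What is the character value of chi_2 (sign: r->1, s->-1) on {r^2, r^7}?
Conjugacy classes: {e} of size 1, {r^1, r^8} of size 2, {r^2, r^7} of size 2, {r^3, r^6} of size 2, {r^4, r^5} of size 2, {s, sr, ..., sr^8} of size 9.
Character table:
  irrep \ class              {e} (size 1)  {r^1, r^8} (size 2)  {r^2, r^7} (size 2)  {r^3, r^6} (size 2)  {r^4, r^5} (size 2)  {s, sr, ..., sr^8} (size 9)
  chi_1 (triv)               1             1                    1                    1                    1                    1                          
  chi_2 (sign: r->1, s->-1)  1             1                    1                    1                    1                    -1                         
  chi_3 (2d, j=1)            2             2*cos(2*pi/9)        2*cos(4*pi/9)        -1                   -2*cos(pi/9)         0                          
  chi_4 (2d, j=2)            2             2*cos(4*pi/9)        -2*cos(pi/9)         -1                   2*cos(2*pi/9)        0                          
  chi_5 (2d, j=3)            2             -1                   -1                   2                    -1                   0                          
  chi_6 (2d, j=4)            2             -2*cos(pi/9)         2*cos(2*pi/9)        -1                   2*cos(4*pi/9)        0                          

Spot check: chi_2 (sign: r->1, s->-1) on {r^2, r^7} = 1.

Derivation: D_9 has order 2*9 = 18 with 6 conjugacy classes, hence 6 irreducibles. Sum of squared dims 1 + 1 + 4 + 4 + 4 + 4 = 18 = |G|. Linear characters come from the abelianisation; the 2-dimensional irreps have character r^k -> 2*cos(2*pi*j*k/9), reflections -> 0.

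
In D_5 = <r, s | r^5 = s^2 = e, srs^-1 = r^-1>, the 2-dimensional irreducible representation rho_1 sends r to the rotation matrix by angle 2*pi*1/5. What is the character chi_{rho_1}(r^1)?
chi_{rho_1}(r^1) = 2*cos(2*pi*1*1/5) = -1/2 + sqrt(5)/2

Explanation: rho_1(r^1) is rotation by angle 2*pi*1*1/5, whose trace is 2*cos(2*pi*1*1/5) = -1/2 + sqrt(5)/2.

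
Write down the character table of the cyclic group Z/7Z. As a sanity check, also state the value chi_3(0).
Character table of Z/7Z (irreps indexed chi_0,...,chi_6 with chi_k(m) = zeta_7^(k*m), zeta_7 = exp(2*pi*i/7)):
  irrep \ class  {0} (size 1)  {1} (size 1)    {2} (size 1)    {3} (size 1)    {4} (size 1)    {5} (size 1)    {6} (size 1)  
  chi_0          1             1               1               1               1               1               1             
  chi_1          1             exp(2*I*pi/7)   exp(4*I*pi/7)   exp(6*I*pi/7)   exp(-6*I*pi/7)  exp(-4*I*pi/7)  exp(-2*I*pi/7)
  chi_2          1             exp(4*I*pi/7)   exp(-6*I*pi/7)  exp(-2*I*pi/7)  exp(2*I*pi/7)   exp(6*I*pi/7)   exp(-4*I*pi/7)
  chi_3          1             exp(6*I*pi/7)   exp(-2*I*pi/7)  exp(4*I*pi/7)   exp(-4*I*pi/7)  exp(2*I*pi/7)   exp(-6*I*pi/7)
  chi_4          1             exp(-6*I*pi/7)  exp(2*I*pi/7)   exp(-4*I*pi/7)  exp(4*I*pi/7)   exp(-2*I*pi/7)  exp(6*I*pi/7) 
  chi_5          1             exp(-4*I*pi/7)  exp(6*I*pi/7)   exp(2*I*pi/7)   exp(-2*I*pi/7)  exp(-6*I*pi/7)  exp(4*I*pi/7) 
  chi_6          1             exp(-2*I*pi/7)  exp(-4*I*pi/7)  exp(-6*I*pi/7)  exp(6*I*pi/7)   exp(4*I*pi/7)   exp(2*I*pi/7) 

Spot check: chi_3(0) = zeta_7^(3*0) = zeta_7^0 = 1.

Explanation: Z/7Z is abelian, so all 7 irreducible complex representations are 1-dimensional. They are given by chi_k(m) = zeta_7^(k*m) for k = 0,...,6. Row orthogonality: sum_m chi_k(m) conj(chi_l(m)) = 7 * [k = l].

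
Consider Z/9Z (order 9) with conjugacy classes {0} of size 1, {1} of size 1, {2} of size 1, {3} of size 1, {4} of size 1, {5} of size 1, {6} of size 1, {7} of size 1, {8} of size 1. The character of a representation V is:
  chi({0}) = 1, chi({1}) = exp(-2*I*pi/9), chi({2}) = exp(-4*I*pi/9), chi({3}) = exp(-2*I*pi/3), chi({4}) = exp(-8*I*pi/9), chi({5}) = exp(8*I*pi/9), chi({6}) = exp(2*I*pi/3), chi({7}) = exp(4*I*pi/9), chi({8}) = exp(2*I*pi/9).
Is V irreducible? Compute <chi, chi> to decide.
Irreducible: <chi, chi> = 1.

Solution. <chi, chi> = (1/|G|) sum_C |C| * |chi(C)|^2 = (1/9)[1*|1|^2 + 1*|exp(-2*I*pi/9)|^2 + 1*|exp(-4*I*pi/9)|^2 + 1*|exp(-2*I*pi/3)|^2 + 1*|exp(-8*I*pi/9)|^2 + 1*|exp(8*I*pi/9)|^2 + 1*|exp(2*I*pi/3)|^2 + 1*|exp(4*I*pi/9)|^2 + 1*|exp(2*I*pi/9)|^2]
  = (1/9)[(1) + (1) + (1) + (1) + (1) + (1) + (1) + (1) + (1)] = 9/9 = 1.
(Exp terms are combined using exp(i*s)*conj(exp(i*t)) = exp(i*(s-t)), and sums of them are collapsed using the identity that for every m > 1 the m distinct m-th roots of unity sum to 0, e.g. 1 + exp(2*I*pi/3) + exp(-2*I*pi/3) = 0.)
A character is irreducible iff <chi, chi> = 1, so this representation is irreducible.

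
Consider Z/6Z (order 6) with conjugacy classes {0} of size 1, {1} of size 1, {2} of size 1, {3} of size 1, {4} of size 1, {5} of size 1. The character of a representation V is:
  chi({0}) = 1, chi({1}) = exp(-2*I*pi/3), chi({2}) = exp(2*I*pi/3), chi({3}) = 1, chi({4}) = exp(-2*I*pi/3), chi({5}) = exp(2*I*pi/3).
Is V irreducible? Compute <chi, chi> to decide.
Irreducible: <chi, chi> = 1.

Justification: <chi, chi> = (1/|G|) sum_C |C| * |chi(C)|^2 = (1/6)[1*|1|^2 + 1*|exp(-2*I*pi/3)|^2 + 1*|exp(2*I*pi/3)|^2 + 1*|1|^2 + 1*|exp(-2*I*pi/3)|^2 + 1*|exp(2*I*pi/3)|^2]
  = (1/6)[(1) + (1) + (1) + (1) + (1) + (1)] = 6/6 = 1.
(Exp terms are combined using exp(i*s)*conj(exp(i*t)) = exp(i*(s-t)), and sums of them are collapsed using the identity that for every m > 1 the m distinct m-th roots of unity sum to 0, e.g. 1 + exp(2*I*pi/3) + exp(-2*I*pi/3) = 0.)
A character is irreducible iff <chi, chi> = 1, so this representation is irreducible.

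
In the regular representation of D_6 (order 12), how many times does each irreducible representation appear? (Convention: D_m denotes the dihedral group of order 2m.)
Each irreducible V_i of dimension d_i appears with multiplicity d_i, i.e. rho_reg = (direct sum over all irreducibles V_i) d_i V_i. The irreducible dimensions for D_6 are 1, 1, 1, 1, 2, 2: 4 irreducibles of dimension 1, each with multiplicity 1; 2 irreducibles of dimension 2, each with multiplicity 2. Total dimension 4*1*1 + 2*2*2 = 12 = |G|.

General theorem: in the regular representation of a finite group G, each irreducible appears with multiplicity equal to its dimension. Check: dim(rho_reg) = sum d_i^2 = 1 + 1 + 1 + 1 + 4 + 4 = 12 = |G|.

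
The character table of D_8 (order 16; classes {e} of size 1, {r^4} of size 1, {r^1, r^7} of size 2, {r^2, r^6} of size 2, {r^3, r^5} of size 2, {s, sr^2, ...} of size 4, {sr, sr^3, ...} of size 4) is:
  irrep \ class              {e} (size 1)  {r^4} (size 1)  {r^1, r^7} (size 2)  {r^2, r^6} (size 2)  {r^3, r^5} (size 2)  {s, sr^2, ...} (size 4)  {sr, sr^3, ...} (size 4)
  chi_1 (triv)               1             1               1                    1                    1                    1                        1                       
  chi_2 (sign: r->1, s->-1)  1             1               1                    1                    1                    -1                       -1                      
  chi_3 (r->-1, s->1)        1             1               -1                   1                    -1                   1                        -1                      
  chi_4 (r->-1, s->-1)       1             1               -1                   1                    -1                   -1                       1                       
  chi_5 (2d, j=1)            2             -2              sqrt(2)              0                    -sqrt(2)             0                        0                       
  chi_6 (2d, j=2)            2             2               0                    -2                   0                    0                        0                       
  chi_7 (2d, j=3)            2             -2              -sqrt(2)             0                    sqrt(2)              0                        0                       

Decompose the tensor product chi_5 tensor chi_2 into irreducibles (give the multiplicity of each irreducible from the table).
chi_5 tensor chi_2 = chi_5 (all other irreducibles have multiplicity 0).

Derivation: The character of a tensor product is the pointwise product (chi_5 * chi_2)(C) = chi_5(C) * chi_2(C):
  {e}: (2)*(1), {r^4}: (-2)*(1), {r^1, r^7}: (sqrt(2))*(1), {r^2, r^6}: (0)*(1), {r^3, r^5}: (-sqrt(2))*(1), {s, sr^2, ...}: (0)*(-1), {sr, sr^3, ...}: (0)*(-1)
so (chi_5 * chi_2) takes values
  {e} -> 2, {r^4} -> -2, {r^1, r^7} -> sqrt(2), {r^2, r^6} -> 0, {r^3, r^5} -> -sqrt(2), {s, sr^2, ...} -> 0, {sr, sr^3, ...} -> 0.
Now take the inner product of this character with each irreducible chi from the table, <chi_5*chi_2, chi> = (1/16) sum_C |C| (chi_5*chi_2)(C) conj(chi(C)):
  <chi_5*chi_2, chi_1> = (1/16)[1*(2)*conj(1) + 1*(-2)*conj(1) + 2*(sqrt(2))*conj(1) + 2*(0)*conj(1) + 2*(-sqrt(2))*conj(1) + 4*(0)*conj(1) + 4*(0)*conj(1)]
      = (1/16)[(2) + (-2) + (2*sqrt(2)) + (0) + (-2*sqrt(2)) + (0) + (0)] = 0/16 = 0
  <chi_5*chi_2, chi_2> = (1/16)[1*(2)*conj(1) + 1*(-2)*conj(1) + 2*(sqrt(2))*conj(1) + 2*(0)*conj(1) + 2*(-sqrt(2))*conj(1) + 4*(0)*conj(-1) + 4*(0)*conj(-1)]
      = (1/16)[(2) + (-2) + (2*sqrt(2)) + (0) + (-2*sqrt(2)) + (0) + (0)] = 0/16 = 0
  <chi_5*chi_2, chi_3> = (1/16)[1*(2)*conj(1) + 1*(-2)*conj(1) + 2*(sqrt(2))*conj(-1) + 2*(0)*conj(1) + 2*(-sqrt(2))*conj(-1) + 4*(0)*conj(1) + 4*(0)*conj(-1)]
      = (1/16)[(2) + (-2) + (-2*sqrt(2)) + (0) + (2*sqrt(2)) + (0) + (0)] = 0/16 = 0
  <chi_5*chi_2, chi_4> = (1/16)[1*(2)*conj(1) + 1*(-2)*conj(1) + 2*(sqrt(2))*conj(-1) + 2*(0)*conj(1) + 2*(-sqrt(2))*conj(-1) + 4*(0)*conj(-1) + 4*(0)*conj(1)]
      = (1/16)[(2) + (-2) + (-2*sqrt(2)) + (0) + (2*sqrt(2)) + (0) + (0)] = 0/16 = 0
  <chi_5*chi_2, chi_5> = (1/16)[1*(2)*conj(2) + 1*(-2)*conj(-2) + 2*(sqrt(2))*conj(sqrt(2)) + 2*(0)*conj(0) + 2*(-sqrt(2))*conj(-sqrt(2)) + 4*(0)*conj(0) + 4*(0)*conj(0)]
      = (1/16)[(4) + (4) + (4) + (0) + (4) + (0) + (0)] = 16/16 = 1
  <chi_5*chi_2, chi_6> = (1/16)[1*(2)*conj(2) + 1*(-2)*conj(2) + 2*(sqrt(2))*conj(0) + 2*(0)*conj(-2) + 2*(-sqrt(2))*conj(0) + 4*(0)*conj(0) + 4*(0)*conj(0)]
      = (1/16)[(4) + (-4) + (0) + (0) + (0) + (0) + (0)] = 0/16 = 0
  <chi_5*chi_2, chi_7> = (1/16)[1*(2)*conj(2) + 1*(-2)*conj(-2) + 2*(sqrt(2))*conj(-sqrt(2)) + 2*(0)*conj(0) + 2*(-sqrt(2))*conj(sqrt(2)) + 4*(0)*conj(0) + 4*(0)*conj(0)]
      = (1/16)[(4) + (4) + (-4) + (0) + (-4) + (0) + (0)] = 0/16 = 0
Hence the multiplicities are chi_5: 1. Dimension check: dim(chi_5)*dim(chi_2) = 2*1 = 2 and sum (mult * dim) = 1*2 = 2.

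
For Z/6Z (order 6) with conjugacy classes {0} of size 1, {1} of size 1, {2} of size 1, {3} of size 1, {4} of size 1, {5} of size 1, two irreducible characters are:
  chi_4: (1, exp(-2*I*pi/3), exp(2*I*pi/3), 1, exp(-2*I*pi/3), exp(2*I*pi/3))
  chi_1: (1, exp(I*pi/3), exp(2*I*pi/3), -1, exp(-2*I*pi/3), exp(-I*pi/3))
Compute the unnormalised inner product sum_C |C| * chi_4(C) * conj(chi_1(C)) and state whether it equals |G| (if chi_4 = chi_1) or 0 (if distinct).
Sum = 0; so <chi_4, chi_1> = 0 (distinct irreducibles are orthogonal).

Solution. Compute term by term over conjugacy classes (|C| * chi_4(C) * conj(chi_1(C))):
  1*(1)*conj(1) + 1*(exp(-2*I*pi/3))*conj(exp(I*pi/3)) + 1*(exp(2*I*pi/3))*conj(exp(2*I*pi/3)) + 1*(1)*conj(-1) + 1*(exp(-2*I*pi/3))*conj(exp(-2*I*pi/3)) + 1*(exp(2*I*pi/3))*conj(exp(-I*pi/3))
  = (1) + (-1) + (1) + (-1) + (1) + (-1)
  = 0.
(Exp terms are combined using exp(i*s)*conj(exp(i*t)) = exp(i*(s-t)), and sums of them are collapsed using the identity that for every m > 1 the m distinct m-th roots of unity sum to 0, e.g. 1 + exp(2*I*pi/3) + exp(-2*I*pi/3) = 0.)
Dividing by |G| = 6 gives 0/6 = 0, matching the row-orthogonality relation <chi_4, chi_1> = [chi_4 = chi_1].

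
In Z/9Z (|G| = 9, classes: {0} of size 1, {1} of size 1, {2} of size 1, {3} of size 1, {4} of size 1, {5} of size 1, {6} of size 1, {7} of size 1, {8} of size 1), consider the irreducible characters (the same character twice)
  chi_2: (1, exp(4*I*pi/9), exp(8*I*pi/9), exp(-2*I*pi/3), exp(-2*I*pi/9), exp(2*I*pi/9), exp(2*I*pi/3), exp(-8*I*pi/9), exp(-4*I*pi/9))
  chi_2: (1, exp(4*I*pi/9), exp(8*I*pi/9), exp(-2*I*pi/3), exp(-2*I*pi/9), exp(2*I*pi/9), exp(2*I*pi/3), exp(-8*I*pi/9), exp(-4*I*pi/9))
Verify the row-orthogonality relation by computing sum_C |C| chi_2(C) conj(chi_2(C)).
Sum = 9 = |G| = 9; so <chi_2, chi_2> = 1 (norm-1 confirms irreducibility).

Proof sketch: Compute term by term over conjugacy classes (|C| * chi_2(C) * conj(chi_2(C))):
  1*(1)*conj(1) + 1*(exp(4*I*pi/9))*conj(exp(4*I*pi/9)) + 1*(exp(8*I*pi/9))*conj(exp(8*I*pi/9)) + 1*(exp(-2*I*pi/3))*conj(exp(-2*I*pi/3)) + 1*(exp(-2*I*pi/9))*conj(exp(-2*I*pi/9)) + 1*(exp(2*I*pi/9))*conj(exp(2*I*pi/9)) + 1*(exp(2*I*pi/3))*conj(exp(2*I*pi/3)) + 1*(exp(-8*I*pi/9))*conj(exp(-8*I*pi/9)) + 1*(exp(-4*I*pi/9))*conj(exp(-4*I*pi/9))
  = (1) + (1) + (1) + (1) + (1) + (1) + (1) + (1) + (1)
  = 9.
(Exp terms are combined using exp(i*s)*conj(exp(i*t)) = exp(i*(s-t)), and sums of them are collapsed using the identity that for every m > 1 the m distinct m-th roots of unity sum to 0, e.g. 1 + exp(2*I*pi/3) + exp(-2*I*pi/3) = 0.)
Dividing by |G| = 9 gives 9/9 = 1, matching the row-orthogonality relation <chi_2, chi_2> = [chi_2 = chi_2].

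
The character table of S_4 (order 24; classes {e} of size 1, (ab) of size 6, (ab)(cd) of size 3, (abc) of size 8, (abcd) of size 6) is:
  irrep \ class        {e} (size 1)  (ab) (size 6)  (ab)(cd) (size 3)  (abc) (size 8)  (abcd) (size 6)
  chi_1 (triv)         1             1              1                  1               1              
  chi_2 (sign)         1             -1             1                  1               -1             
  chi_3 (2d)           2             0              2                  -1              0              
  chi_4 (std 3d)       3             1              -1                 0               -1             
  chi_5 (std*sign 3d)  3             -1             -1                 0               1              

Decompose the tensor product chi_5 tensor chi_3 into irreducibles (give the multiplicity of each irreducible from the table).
chi_5 tensor chi_3 = chi_4 + chi_5 (all other irreducibles have multiplicity 0).

Reasoning: The character of a tensor product is the pointwise product (chi_5 * chi_3)(C) = chi_5(C) * chi_3(C):
  {e}: (3)*(2), (ab): (-1)*(0), (ab)(cd): (-1)*(2), (abc): (0)*(-1), (abcd): (1)*(0)
so (chi_5 * chi_3) takes values
  {e} -> 6, (ab) -> 0, (ab)(cd) -> -2, (abc) -> 0, (abcd) -> 0.
Now take the inner product of this character with each irreducible chi from the table, <chi_5*chi_3, chi> = (1/24) sum_C |C| (chi_5*chi_3)(C) conj(chi(C)):
  <chi_5*chi_3, chi_1> = (1/24)[1*(6)*conj(1) + 6*(0)*conj(1) + 3*(-2)*conj(1) + 8*(0)*conj(1) + 6*(0)*conj(1)]
      = (1/24)[(6) + (0) + (-6) + (0) + (0)] = 0/24 = 0
  <chi_5*chi_3, chi_2> = (1/24)[1*(6)*conj(1) + 6*(0)*conj(-1) + 3*(-2)*conj(1) + 8*(0)*conj(1) + 6*(0)*conj(-1)]
      = (1/24)[(6) + (0) + (-6) + (0) + (0)] = 0/24 = 0
  <chi_5*chi_3, chi_3> = (1/24)[1*(6)*conj(2) + 6*(0)*conj(0) + 3*(-2)*conj(2) + 8*(0)*conj(-1) + 6*(0)*conj(0)]
      = (1/24)[(12) + (0) + (-12) + (0) + (0)] = 0/24 = 0
  <chi_5*chi_3, chi_4> = (1/24)[1*(6)*conj(3) + 6*(0)*conj(1) + 3*(-2)*conj(-1) + 8*(0)*conj(0) + 6*(0)*conj(-1)]
      = (1/24)[(18) + (0) + (6) + (0) + (0)] = 24/24 = 1
  <chi_5*chi_3, chi_5> = (1/24)[1*(6)*conj(3) + 6*(0)*conj(-1) + 3*(-2)*conj(-1) + 8*(0)*conj(0) + 6*(0)*conj(1)]
      = (1/24)[(18) + (0) + (6) + (0) + (0)] = 24/24 = 1
Hence the multiplicities are chi_4: 1, chi_5: 1. Dimension check: dim(chi_5)*dim(chi_3) = 3*2 = 6 and sum (mult * dim) = 1*3 + 1*3 = 6.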